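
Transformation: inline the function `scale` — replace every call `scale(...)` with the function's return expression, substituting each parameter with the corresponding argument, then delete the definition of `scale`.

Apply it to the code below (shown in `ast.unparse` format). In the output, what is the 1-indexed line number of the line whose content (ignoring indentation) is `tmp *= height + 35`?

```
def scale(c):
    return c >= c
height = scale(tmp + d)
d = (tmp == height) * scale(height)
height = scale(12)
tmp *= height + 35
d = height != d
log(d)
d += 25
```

Transformed code:
height = tmp + d >= tmp + d
d = (tmp == height) * (height >= height)
height = 12 >= 12
tmp *= height + 35
d = height != d
log(d)
d += 25

4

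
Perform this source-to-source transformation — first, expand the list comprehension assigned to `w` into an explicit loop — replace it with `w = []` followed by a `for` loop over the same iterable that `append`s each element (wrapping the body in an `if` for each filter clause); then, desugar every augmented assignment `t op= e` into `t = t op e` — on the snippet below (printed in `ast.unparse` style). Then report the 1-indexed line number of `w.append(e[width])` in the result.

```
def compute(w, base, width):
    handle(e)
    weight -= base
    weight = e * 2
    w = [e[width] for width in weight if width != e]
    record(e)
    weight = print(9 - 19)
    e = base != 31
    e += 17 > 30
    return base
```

8

Transformed code:
def compute(w, base, width):
    handle(e)
    weight = weight - base
    weight = e * 2
    w = []
    for width in weight:
        if width != e:
            w.append(e[width])
    record(e)
    weight = print(9 - 19)
    e = base != 31
    e = e + (17 > 30)
    return base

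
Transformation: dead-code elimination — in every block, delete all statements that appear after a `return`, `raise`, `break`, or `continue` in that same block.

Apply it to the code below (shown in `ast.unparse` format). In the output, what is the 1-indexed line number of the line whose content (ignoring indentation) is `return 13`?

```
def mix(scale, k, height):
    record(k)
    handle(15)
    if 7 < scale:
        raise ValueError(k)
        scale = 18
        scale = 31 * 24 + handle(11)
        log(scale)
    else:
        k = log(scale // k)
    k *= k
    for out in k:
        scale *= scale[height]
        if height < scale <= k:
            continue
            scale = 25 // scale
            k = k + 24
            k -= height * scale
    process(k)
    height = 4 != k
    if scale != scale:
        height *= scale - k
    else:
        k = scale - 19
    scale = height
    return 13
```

Transformed code:
def mix(scale, k, height):
    record(k)
    handle(15)
    if 7 < scale:
        raise ValueError(k)
    else:
        k = log(scale // k)
    k *= k
    for out in k:
        scale *= scale[height]
        if height < scale <= k:
            continue
    process(k)
    height = 4 != k
    if scale != scale:
        height *= scale - k
    else:
        k = scale - 19
    scale = height
    return 13

20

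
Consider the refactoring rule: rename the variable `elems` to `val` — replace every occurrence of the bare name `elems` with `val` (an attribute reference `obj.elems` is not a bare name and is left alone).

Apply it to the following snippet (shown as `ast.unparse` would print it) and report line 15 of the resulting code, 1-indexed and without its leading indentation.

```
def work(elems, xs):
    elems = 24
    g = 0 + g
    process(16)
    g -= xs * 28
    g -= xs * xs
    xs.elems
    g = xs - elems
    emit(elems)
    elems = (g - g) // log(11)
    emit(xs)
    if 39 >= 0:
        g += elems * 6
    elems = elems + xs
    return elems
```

Transformed code:
def work(val, xs):
    val = 24
    g = 0 + g
    process(16)
    g -= xs * 28
    g -= xs * xs
    xs.elems
    g = xs - val
    emit(val)
    val = (g - g) // log(11)
    emit(xs)
    if 39 >= 0:
        g += val * 6
    val = val + xs
    return val

return val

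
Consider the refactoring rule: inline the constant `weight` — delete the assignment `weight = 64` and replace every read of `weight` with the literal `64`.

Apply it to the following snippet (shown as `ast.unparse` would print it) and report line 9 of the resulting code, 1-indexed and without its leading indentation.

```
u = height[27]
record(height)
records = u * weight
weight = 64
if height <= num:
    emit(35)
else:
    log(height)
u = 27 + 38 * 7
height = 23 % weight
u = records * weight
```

height = 23 % 64

Transformed code:
u = height[27]
record(height)
records = u * 64
if height <= num:
    emit(35)
else:
    log(height)
u = 27 + 38 * 7
height = 23 % 64
u = records * 64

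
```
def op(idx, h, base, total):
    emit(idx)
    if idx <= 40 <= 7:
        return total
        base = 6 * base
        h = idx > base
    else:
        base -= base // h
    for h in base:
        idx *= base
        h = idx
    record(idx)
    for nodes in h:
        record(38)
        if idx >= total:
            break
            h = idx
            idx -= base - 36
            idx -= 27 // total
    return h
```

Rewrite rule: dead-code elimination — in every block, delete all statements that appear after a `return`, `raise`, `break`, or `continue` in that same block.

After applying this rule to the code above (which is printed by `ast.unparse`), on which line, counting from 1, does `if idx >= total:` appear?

13

Transformed code:
def op(idx, h, base, total):
    emit(idx)
    if idx <= 40 <= 7:
        return total
    else:
        base -= base // h
    for h in base:
        idx *= base
        h = idx
    record(idx)
    for nodes in h:
        record(38)
        if idx >= total:
            break
    return h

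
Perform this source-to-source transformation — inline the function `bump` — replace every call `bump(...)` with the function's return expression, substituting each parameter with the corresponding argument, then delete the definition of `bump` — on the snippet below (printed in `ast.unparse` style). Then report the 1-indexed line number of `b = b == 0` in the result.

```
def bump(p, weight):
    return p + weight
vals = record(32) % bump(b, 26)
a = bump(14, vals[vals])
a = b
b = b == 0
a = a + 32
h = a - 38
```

4

Transformed code:
vals = record(32) % (b + 26)
a = 14 + vals[vals]
a = b
b = b == 0
a = a + 32
h = a - 38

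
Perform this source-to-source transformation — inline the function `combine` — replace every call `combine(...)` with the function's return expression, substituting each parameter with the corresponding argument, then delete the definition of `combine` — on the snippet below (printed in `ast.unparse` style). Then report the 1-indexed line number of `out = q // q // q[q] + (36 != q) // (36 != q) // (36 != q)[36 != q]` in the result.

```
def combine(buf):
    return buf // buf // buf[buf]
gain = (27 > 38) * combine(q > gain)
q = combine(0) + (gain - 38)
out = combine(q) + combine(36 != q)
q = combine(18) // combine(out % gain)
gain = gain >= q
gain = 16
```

3

Transformed code:
gain = (27 > 38) * ((q > gain) // (q > gain) // (q > gain)[q > gain])
q = 0 // 0 // 0[0] + (gain - 38)
out = q // q // q[q] + (36 != q) // (36 != q) // (36 != q)[36 != q]
q = 18 // 18 // 18[18] // (out % gain // (out % gain) // (out % gain)[out % gain])
gain = gain >= q
gain = 16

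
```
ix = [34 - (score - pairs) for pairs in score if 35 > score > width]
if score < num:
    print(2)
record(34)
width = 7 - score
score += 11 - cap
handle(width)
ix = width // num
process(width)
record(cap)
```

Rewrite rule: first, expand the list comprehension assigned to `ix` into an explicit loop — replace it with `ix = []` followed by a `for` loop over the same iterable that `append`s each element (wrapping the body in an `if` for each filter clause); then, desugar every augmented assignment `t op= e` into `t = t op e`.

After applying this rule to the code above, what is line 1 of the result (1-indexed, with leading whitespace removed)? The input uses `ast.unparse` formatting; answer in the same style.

ix = []

Transformed code:
ix = []
for pairs in score:
    if 35 > score > width:
        ix.append(34 - (score - pairs))
if score < num:
    print(2)
record(34)
width = 7 - score
score = score + (11 - cap)
handle(width)
ix = width // num
process(width)
record(cap)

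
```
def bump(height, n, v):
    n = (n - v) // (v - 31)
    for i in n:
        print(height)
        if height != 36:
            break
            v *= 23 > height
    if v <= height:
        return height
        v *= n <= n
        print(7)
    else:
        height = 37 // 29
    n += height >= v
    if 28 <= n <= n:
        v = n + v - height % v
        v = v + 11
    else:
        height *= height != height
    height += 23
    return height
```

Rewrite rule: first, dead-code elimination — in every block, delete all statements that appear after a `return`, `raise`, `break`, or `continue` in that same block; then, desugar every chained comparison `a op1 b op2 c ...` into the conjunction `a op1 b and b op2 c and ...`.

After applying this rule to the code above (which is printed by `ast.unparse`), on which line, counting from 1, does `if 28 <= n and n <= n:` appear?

Transformed code:
def bump(height, n, v):
    n = (n - v) // (v - 31)
    for i in n:
        print(height)
        if height != 36:
            break
    if v <= height:
        return height
    else:
        height = 37 // 29
    n += height >= v
    if 28 <= n and n <= n:
        v = n + v - height % v
        v = v + 11
    else:
        height *= height != height
    height += 23
    return height

12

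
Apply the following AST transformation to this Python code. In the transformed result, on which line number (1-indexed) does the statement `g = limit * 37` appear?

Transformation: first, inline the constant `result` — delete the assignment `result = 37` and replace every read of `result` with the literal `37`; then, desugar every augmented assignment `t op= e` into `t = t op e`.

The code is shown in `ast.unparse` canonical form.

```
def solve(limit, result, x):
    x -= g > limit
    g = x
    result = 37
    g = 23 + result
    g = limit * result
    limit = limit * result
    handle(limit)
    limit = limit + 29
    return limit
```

5

Transformed code:
def solve(limit, result, x):
    x = x - (g > limit)
    g = x
    g = 23 + 37
    g = limit * 37
    limit = limit * 37
    handle(limit)
    limit = limit + 29
    return limit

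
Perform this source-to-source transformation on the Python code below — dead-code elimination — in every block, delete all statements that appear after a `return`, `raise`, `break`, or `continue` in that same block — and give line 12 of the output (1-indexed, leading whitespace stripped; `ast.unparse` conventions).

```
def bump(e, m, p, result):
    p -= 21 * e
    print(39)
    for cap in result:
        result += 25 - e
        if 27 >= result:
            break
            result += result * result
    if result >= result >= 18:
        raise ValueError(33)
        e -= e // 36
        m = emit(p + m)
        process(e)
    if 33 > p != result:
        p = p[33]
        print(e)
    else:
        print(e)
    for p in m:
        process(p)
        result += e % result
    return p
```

Transformed code:
def bump(e, m, p, result):
    p -= 21 * e
    print(39)
    for cap in result:
        result += 25 - e
        if 27 >= result:
            break
    if result >= result >= 18:
        raise ValueError(33)
    if 33 > p != result:
        p = p[33]
        print(e)
    else:
        print(e)
    for p in m:
        process(p)
        result += e % result
    return p

print(e)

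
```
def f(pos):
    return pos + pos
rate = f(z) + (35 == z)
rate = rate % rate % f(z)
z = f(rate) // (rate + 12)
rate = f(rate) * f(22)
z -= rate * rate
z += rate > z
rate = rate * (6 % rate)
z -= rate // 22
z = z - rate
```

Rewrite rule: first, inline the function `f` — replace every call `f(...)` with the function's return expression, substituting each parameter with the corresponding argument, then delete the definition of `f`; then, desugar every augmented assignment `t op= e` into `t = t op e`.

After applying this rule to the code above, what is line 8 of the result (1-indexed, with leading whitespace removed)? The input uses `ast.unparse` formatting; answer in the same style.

z = z - rate // 22

Transformed code:
rate = z + z + (35 == z)
rate = rate % rate % (z + z)
z = (rate + rate) // (rate + 12)
rate = (rate + rate) * (22 + 22)
z = z - rate * rate
z = z + (rate > z)
rate = rate * (6 % rate)
z = z - rate // 22
z = z - rate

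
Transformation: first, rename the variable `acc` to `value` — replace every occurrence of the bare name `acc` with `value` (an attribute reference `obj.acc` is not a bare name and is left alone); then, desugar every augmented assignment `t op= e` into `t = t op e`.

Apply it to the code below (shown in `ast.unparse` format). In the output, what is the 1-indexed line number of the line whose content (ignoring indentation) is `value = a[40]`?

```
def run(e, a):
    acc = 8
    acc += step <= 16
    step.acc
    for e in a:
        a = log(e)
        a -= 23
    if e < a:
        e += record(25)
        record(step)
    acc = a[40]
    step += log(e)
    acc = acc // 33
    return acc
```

Transformed code:
def run(e, a):
    value = 8
    value = value + (step <= 16)
    step.acc
    for e in a:
        a = log(e)
        a = a - 23
    if e < a:
        e = e + record(25)
        record(step)
    value = a[40]
    step = step + log(e)
    value = value // 33
    return value

11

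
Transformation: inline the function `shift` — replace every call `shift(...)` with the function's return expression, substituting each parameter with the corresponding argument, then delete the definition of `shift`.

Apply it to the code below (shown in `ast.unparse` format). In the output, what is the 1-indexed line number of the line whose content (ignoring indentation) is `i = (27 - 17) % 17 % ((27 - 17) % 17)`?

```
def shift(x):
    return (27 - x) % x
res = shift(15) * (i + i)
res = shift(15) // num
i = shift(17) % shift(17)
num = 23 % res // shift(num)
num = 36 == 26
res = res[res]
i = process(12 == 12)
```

Transformed code:
res = (27 - 15) % 15 * (i + i)
res = (27 - 15) % 15 // num
i = (27 - 17) % 17 % ((27 - 17) % 17)
num = 23 % res // ((27 - num) % num)
num = 36 == 26
res = res[res]
i = process(12 == 12)

3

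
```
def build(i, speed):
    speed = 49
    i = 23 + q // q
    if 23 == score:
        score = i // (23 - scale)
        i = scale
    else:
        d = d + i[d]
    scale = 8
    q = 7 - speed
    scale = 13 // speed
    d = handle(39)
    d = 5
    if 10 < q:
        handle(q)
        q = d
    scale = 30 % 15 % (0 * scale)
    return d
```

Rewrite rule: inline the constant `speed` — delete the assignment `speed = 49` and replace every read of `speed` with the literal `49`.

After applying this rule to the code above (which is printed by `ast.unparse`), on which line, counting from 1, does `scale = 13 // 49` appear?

10

Transformed code:
def build(i, speed):
    i = 23 + q // q
    if 23 == score:
        score = i // (23 - scale)
        i = scale
    else:
        d = d + i[d]
    scale = 8
    q = 7 - 49
    scale = 13 // 49
    d = handle(39)
    d = 5
    if 10 < q:
        handle(q)
        q = d
    scale = 30 % 15 % (0 * scale)
    return d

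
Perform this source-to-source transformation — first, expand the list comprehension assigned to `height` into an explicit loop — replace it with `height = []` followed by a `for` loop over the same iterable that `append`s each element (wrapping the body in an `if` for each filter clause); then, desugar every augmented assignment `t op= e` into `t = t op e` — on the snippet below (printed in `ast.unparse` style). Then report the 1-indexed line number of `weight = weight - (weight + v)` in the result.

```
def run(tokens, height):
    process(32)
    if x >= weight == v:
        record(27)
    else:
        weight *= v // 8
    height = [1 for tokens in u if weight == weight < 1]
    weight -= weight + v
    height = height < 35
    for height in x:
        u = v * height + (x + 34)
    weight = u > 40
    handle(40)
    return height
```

11

Transformed code:
def run(tokens, height):
    process(32)
    if x >= weight == v:
        record(27)
    else:
        weight = weight * (v // 8)
    height = []
    for tokens in u:
        if weight == weight < 1:
            height.append(1)
    weight = weight - (weight + v)
    height = height < 35
    for height in x:
        u = v * height + (x + 34)
    weight = u > 40
    handle(40)
    return height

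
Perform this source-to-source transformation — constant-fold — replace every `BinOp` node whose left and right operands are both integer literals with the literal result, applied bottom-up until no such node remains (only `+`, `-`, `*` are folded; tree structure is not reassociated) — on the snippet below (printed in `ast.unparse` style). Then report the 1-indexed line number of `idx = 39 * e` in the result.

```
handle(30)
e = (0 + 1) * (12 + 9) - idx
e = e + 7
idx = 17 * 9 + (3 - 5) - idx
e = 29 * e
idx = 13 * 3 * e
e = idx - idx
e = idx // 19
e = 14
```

6

Transformed code:
handle(30)
e = 21 - idx
e = e + 7
idx = 151 - idx
e = 29 * e
idx = 39 * e
e = idx - idx
e = idx // 19
e = 14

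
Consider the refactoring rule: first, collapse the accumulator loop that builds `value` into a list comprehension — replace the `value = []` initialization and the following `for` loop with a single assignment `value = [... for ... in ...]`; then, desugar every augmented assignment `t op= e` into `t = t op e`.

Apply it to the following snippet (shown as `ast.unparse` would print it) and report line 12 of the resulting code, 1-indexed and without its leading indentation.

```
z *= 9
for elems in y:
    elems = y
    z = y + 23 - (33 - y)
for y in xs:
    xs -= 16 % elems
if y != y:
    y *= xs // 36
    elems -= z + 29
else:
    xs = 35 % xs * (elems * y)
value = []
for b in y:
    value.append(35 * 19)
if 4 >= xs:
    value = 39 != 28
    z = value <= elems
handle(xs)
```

Transformed code:
z = z * 9
for elems in y:
    elems = y
    z = y + 23 - (33 - y)
for y in xs:
    xs = xs - 16 % elems
if y != y:
    y = y * (xs // 36)
    elems = elems - (z + 29)
else:
    xs = 35 % xs * (elems * y)
value = [35 * 19 for b in y]
if 4 >= xs:
    value = 39 != 28
    z = value <= elems
handle(xs)

value = [35 * 19 for b in y]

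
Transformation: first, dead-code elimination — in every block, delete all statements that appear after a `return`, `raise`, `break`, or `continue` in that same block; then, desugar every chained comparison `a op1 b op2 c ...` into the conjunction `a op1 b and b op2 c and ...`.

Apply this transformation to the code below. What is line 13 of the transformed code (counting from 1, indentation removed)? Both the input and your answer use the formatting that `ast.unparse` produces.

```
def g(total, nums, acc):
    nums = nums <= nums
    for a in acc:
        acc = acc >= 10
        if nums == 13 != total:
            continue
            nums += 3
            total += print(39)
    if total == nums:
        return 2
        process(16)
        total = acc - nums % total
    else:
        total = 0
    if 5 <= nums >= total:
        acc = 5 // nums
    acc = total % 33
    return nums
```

acc = total % 33

Transformed code:
def g(total, nums, acc):
    nums = nums <= nums
    for a in acc:
        acc = acc >= 10
        if nums == 13 and 13 != total:
            continue
    if total == nums:
        return 2
    else:
        total = 0
    if 5 <= nums and nums >= total:
        acc = 5 // nums
    acc = total % 33
    return nums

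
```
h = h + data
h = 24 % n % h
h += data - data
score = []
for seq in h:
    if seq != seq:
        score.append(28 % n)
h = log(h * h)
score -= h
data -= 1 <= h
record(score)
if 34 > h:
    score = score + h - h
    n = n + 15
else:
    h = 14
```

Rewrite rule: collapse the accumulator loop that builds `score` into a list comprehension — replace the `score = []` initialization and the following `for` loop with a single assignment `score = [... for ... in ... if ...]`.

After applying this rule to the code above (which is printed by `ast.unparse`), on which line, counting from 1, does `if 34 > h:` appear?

Transformed code:
h = h + data
h = 24 % n % h
h += data - data
score = [28 % n for seq in h if seq != seq]
h = log(h * h)
score -= h
data -= 1 <= h
record(score)
if 34 > h:
    score = score + h - h
    n = n + 15
else:
    h = 14

9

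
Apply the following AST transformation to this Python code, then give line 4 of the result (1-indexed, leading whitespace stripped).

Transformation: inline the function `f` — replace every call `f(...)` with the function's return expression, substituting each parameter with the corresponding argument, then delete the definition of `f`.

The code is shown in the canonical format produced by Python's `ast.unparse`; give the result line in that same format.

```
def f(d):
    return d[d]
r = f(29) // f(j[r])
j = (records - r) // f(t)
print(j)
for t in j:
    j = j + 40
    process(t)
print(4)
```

for t in j:

Transformed code:
r = 29[29] // j[r][j[r]]
j = (records - r) // t[t]
print(j)
for t in j:
    j = j + 40
    process(t)
print(4)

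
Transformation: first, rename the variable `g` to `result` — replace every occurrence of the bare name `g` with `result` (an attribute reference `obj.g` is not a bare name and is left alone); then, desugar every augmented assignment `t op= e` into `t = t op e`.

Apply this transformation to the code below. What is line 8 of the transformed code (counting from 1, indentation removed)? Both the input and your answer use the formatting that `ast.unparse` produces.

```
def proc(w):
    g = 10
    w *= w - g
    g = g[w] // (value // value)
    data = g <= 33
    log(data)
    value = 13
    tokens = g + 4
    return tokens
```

tokens = result + 4

Transformed code:
def proc(w):
    result = 10
    w = w * (w - result)
    result = result[w] // (value // value)
    data = result <= 33
    log(data)
    value = 13
    tokens = result + 4
    return tokens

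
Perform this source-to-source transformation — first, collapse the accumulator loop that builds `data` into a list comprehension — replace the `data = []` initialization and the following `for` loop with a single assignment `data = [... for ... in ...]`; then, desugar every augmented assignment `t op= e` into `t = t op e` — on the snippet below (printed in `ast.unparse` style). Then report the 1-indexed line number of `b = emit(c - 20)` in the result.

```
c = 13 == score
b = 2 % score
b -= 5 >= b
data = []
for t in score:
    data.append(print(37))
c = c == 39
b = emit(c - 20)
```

Transformed code:
c = 13 == score
b = 2 % score
b = b - (5 >= b)
data = [print(37) for t in score]
c = c == 39
b = emit(c - 20)

6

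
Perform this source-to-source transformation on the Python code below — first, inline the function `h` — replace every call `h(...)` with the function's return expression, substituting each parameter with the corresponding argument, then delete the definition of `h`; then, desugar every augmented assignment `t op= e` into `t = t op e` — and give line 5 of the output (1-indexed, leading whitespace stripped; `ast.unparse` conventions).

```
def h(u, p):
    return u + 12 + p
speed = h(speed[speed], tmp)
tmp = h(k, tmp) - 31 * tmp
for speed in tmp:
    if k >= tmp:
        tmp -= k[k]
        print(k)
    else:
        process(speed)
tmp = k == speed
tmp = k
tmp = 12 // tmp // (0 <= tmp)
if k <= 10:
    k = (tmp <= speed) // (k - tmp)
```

tmp = tmp - k[k]

Transformed code:
speed = speed[speed] + 12 + tmp
tmp = k + 12 + tmp - 31 * tmp
for speed in tmp:
    if k >= tmp:
        tmp = tmp - k[k]
        print(k)
    else:
        process(speed)
tmp = k == speed
tmp = k
tmp = 12 // tmp // (0 <= tmp)
if k <= 10:
    k = (tmp <= speed) // (k - tmp)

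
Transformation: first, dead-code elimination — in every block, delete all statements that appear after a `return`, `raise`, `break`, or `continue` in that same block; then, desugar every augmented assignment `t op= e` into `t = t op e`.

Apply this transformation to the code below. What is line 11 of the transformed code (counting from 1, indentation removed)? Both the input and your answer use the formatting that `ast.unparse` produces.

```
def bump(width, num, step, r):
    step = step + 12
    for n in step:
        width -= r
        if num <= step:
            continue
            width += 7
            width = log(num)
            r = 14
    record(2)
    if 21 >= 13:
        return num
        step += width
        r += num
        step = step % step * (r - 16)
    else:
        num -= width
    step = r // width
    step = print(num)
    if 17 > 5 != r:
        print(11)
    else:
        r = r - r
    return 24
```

Transformed code:
def bump(width, num, step, r):
    step = step + 12
    for n in step:
        width = width - r
        if num <= step:
            continue
    record(2)
    if 21 >= 13:
        return num
    else:
        num = num - width
    step = r // width
    step = print(num)
    if 17 > 5 != r:
        print(11)
    else:
        r = r - r
    return 24

num = num - width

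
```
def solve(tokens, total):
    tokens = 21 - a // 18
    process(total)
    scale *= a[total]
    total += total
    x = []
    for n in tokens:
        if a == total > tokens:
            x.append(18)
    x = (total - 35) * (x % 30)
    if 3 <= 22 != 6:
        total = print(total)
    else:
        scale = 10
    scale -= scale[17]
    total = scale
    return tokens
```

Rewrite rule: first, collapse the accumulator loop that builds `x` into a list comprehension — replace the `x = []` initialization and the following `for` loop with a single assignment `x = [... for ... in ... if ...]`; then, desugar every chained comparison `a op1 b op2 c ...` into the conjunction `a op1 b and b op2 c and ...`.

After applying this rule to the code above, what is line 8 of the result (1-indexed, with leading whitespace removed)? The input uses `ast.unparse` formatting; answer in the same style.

Transformed code:
def solve(tokens, total):
    tokens = 21 - a // 18
    process(total)
    scale *= a[total]
    total += total
    x = [18 for n in tokens if a == total and total > tokens]
    x = (total - 35) * (x % 30)
    if 3 <= 22 and 22 != 6:
        total = print(total)
    else:
        scale = 10
    scale -= scale[17]
    total = scale
    return tokens

if 3 <= 22 and 22 != 6:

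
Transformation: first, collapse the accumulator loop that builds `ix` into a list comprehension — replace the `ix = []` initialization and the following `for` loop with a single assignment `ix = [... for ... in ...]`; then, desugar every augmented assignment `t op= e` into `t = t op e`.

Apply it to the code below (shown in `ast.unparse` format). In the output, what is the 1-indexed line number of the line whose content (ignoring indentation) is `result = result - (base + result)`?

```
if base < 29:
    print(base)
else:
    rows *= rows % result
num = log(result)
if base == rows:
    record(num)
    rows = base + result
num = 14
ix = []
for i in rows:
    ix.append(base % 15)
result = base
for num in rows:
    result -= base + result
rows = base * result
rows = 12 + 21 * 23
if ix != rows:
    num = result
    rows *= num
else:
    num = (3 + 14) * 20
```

13

Transformed code:
if base < 29:
    print(base)
else:
    rows = rows * (rows % result)
num = log(result)
if base == rows:
    record(num)
    rows = base + result
num = 14
ix = [base % 15 for i in rows]
result = base
for num in rows:
    result = result - (base + result)
rows = base * result
rows = 12 + 21 * 23
if ix != rows:
    num = result
    rows = rows * num
else:
    num = (3 + 14) * 20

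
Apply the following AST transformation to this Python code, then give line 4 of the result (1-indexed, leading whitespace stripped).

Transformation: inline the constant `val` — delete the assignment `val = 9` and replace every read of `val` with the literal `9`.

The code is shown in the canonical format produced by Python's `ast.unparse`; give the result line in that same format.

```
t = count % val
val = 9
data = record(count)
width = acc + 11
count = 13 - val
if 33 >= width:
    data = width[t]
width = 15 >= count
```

count = 13 - 9

Transformed code:
t = count % 9
data = record(count)
width = acc + 11
count = 13 - 9
if 33 >= width:
    data = width[t]
width = 15 >= count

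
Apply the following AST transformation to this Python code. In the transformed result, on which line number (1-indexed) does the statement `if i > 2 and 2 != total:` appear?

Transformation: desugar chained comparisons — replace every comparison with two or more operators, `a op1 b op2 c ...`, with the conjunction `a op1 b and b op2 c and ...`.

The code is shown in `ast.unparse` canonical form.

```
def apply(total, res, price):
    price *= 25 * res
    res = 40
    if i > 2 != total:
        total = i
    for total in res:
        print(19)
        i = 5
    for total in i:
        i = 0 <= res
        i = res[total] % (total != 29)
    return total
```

4

Transformed code:
def apply(total, res, price):
    price *= 25 * res
    res = 40
    if i > 2 and 2 != total:
        total = i
    for total in res:
        print(19)
        i = 5
    for total in i:
        i = 0 <= res
        i = res[total] % (total != 29)
    return total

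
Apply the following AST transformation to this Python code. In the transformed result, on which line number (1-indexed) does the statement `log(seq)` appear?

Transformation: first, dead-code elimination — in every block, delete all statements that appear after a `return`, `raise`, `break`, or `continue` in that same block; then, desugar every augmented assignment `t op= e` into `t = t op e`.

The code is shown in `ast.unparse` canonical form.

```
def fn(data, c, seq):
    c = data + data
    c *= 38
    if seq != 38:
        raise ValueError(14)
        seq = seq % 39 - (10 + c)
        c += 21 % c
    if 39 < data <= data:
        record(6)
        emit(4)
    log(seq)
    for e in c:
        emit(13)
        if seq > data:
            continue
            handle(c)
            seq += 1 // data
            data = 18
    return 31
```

Transformed code:
def fn(data, c, seq):
    c = data + data
    c = c * 38
    if seq != 38:
        raise ValueError(14)
    if 39 < data <= data:
        record(6)
        emit(4)
    log(seq)
    for e in c:
        emit(13)
        if seq > data:
            continue
    return 31

9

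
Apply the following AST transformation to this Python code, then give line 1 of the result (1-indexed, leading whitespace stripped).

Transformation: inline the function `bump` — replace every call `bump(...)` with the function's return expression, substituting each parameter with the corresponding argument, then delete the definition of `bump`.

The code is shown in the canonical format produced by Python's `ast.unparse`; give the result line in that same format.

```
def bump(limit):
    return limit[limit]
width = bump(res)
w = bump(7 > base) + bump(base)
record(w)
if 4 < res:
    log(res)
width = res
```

width = res[res]

Transformed code:
width = res[res]
w = (7 > base)[7 > base] + base[base]
record(w)
if 4 < res:
    log(res)
width = res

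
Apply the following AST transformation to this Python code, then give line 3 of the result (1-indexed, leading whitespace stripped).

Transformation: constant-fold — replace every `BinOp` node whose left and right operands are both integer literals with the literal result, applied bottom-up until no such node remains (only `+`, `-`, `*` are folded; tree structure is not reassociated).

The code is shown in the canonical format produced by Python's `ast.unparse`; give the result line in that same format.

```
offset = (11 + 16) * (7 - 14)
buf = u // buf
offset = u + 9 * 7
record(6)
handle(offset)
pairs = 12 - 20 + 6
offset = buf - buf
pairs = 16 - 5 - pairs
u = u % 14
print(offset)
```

offset = u + 63

Transformed code:
offset = -189
buf = u // buf
offset = u + 63
record(6)
handle(offset)
pairs = -2
offset = buf - buf
pairs = 11 - pairs
u = u % 14
print(offset)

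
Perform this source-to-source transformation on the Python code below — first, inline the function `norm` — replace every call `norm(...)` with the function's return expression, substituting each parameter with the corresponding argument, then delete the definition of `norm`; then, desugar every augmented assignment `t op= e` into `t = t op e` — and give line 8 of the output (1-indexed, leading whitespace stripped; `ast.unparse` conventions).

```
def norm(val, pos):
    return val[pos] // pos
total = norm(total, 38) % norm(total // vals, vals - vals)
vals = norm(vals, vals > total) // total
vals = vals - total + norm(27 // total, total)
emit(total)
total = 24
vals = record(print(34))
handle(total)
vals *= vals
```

vals = vals * vals

Transformed code:
total = total[38] // 38 % ((total // vals)[vals - vals] // (vals - vals))
vals = vals[vals > total] // (vals > total) // total
vals = vals - total + (27 // total)[total] // total
emit(total)
total = 24
vals = record(print(34))
handle(total)
vals = vals * vals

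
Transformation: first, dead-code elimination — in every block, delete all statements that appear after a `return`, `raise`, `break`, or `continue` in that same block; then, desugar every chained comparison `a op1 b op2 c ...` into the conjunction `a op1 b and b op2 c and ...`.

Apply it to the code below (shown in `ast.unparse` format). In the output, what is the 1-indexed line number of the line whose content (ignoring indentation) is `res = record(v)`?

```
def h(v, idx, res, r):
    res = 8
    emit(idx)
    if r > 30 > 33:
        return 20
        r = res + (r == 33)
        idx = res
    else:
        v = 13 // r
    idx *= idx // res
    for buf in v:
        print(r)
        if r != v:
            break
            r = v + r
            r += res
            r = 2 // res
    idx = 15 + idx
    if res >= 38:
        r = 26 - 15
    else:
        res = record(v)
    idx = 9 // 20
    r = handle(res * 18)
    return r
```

Transformed code:
def h(v, idx, res, r):
    res = 8
    emit(idx)
    if r > 30 and 30 > 33:
        return 20
    else:
        v = 13 // r
    idx *= idx // res
    for buf in v:
        print(r)
        if r != v:
            break
    idx = 15 + idx
    if res >= 38:
        r = 26 - 15
    else:
        res = record(v)
    idx = 9 // 20
    r = handle(res * 18)
    return r

17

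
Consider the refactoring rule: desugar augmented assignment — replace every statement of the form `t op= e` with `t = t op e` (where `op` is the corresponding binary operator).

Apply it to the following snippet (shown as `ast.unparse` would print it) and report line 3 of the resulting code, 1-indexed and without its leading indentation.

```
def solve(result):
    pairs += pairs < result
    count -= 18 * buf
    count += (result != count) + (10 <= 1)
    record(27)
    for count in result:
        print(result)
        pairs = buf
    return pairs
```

Transformed code:
def solve(result):
    pairs = pairs + (pairs < result)
    count = count - 18 * buf
    count = count + ((result != count) + (10 <= 1))
    record(27)
    for count in result:
        print(result)
        pairs = buf
    return pairs

count = count - 18 * buf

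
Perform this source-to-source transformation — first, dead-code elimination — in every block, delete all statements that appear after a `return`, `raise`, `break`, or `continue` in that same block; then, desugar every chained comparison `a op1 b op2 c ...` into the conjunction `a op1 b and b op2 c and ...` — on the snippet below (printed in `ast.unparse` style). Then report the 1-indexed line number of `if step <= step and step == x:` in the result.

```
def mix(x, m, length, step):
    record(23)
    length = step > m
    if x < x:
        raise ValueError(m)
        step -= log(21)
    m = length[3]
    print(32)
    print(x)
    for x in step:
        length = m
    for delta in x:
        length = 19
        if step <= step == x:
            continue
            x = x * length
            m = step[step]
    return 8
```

13

Transformed code:
def mix(x, m, length, step):
    record(23)
    length = step > m
    if x < x:
        raise ValueError(m)
    m = length[3]
    print(32)
    print(x)
    for x in step:
        length = m
    for delta in x:
        length = 19
        if step <= step and step == x:
            continue
    return 8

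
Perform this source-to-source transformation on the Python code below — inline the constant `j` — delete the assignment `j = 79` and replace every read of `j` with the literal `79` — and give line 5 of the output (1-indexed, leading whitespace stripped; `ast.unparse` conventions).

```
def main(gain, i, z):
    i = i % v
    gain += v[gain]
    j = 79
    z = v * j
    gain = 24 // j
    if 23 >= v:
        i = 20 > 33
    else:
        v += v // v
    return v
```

Transformed code:
def main(gain, i, z):
    i = i % v
    gain += v[gain]
    z = v * 79
    gain = 24 // 79
    if 23 >= v:
        i = 20 > 33
    else:
        v += v // v
    return v

gain = 24 // 79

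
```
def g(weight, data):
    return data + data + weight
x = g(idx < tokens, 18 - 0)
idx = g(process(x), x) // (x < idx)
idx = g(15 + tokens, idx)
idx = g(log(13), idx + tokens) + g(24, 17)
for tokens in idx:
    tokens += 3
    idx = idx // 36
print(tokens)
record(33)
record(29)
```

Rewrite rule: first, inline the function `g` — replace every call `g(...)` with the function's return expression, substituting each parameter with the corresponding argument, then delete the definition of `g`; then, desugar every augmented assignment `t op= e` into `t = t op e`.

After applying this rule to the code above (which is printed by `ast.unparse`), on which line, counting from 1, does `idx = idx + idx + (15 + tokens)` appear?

Transformed code:
x = 18 - 0 + (18 - 0) + (idx < tokens)
idx = (x + x + process(x)) // (x < idx)
idx = idx + idx + (15 + tokens)
idx = idx + tokens + (idx + tokens) + log(13) + (17 + 17 + 24)
for tokens in idx:
    tokens = tokens + 3
    idx = idx // 36
print(tokens)
record(33)
record(29)

3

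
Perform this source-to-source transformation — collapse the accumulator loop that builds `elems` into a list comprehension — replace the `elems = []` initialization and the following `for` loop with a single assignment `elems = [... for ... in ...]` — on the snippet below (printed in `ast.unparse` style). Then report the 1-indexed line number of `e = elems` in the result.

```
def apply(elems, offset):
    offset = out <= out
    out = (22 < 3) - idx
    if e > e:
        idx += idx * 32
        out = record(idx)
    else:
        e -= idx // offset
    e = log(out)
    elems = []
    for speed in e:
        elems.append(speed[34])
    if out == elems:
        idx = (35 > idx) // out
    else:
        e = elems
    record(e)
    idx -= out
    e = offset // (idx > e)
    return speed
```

Transformed code:
def apply(elems, offset):
    offset = out <= out
    out = (22 < 3) - idx
    if e > e:
        idx += idx * 32
        out = record(idx)
    else:
        e -= idx // offset
    e = log(out)
    elems = [speed[34] for speed in e]
    if out == elems:
        idx = (35 > idx) // out
    else:
        e = elems
    record(e)
    idx -= out
    e = offset // (idx > e)
    return speed

14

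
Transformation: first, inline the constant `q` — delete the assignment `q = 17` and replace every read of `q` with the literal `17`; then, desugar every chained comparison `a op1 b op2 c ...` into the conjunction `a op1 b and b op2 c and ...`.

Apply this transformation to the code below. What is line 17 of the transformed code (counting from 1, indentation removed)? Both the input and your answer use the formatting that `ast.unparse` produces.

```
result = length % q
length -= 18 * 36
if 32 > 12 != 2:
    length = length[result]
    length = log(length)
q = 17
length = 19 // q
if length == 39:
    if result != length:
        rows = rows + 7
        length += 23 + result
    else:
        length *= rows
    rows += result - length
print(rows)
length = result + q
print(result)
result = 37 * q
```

result = 37 * 17

Transformed code:
result = length % 17
length -= 18 * 36
if 32 > 12 and 12 != 2:
    length = length[result]
    length = log(length)
length = 19 // 17
if length == 39:
    if result != length:
        rows = rows + 7
        length += 23 + result
    else:
        length *= rows
    rows += result - length
print(rows)
length = result + 17
print(result)
result = 37 * 17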